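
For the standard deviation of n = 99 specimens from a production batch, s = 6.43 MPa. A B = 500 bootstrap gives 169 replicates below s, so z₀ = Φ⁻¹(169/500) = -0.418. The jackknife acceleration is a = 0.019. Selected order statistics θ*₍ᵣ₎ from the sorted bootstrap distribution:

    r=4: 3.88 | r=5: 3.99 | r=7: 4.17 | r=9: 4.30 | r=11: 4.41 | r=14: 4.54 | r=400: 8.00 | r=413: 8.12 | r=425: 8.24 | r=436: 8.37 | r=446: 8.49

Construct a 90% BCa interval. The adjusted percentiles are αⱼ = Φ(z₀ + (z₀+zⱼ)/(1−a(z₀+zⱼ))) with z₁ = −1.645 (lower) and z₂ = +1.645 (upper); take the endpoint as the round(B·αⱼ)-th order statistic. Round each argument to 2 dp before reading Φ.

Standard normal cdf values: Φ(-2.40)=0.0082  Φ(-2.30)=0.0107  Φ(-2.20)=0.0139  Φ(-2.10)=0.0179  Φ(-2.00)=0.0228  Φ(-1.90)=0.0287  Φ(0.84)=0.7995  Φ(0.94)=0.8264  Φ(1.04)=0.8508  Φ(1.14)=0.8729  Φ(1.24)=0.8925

(3.88, 8.00)

Lower: z₀ + z₁ = -0.418 + (-1.645) = -2.063; 1 − a(z₀+z₁) = 1 − (0.019)(-2.063) = 1.0392; argument = -0.418 + (-2.063)/1.0392 = -2.4032 → -2.40.
α₁ = Φ(-2.40) = 0.0082; rank = round(500 × 0.0082) = 4; θ*₍4₎ = 3.88.
Upper: z₀ + z₂ = 1.227; 1 − a(z₀+z₂) = 0.9767; argument = 0.8383 → 0.84; α₂ = 0.7995; rank = 400; θ*₍400₎ = 8.00.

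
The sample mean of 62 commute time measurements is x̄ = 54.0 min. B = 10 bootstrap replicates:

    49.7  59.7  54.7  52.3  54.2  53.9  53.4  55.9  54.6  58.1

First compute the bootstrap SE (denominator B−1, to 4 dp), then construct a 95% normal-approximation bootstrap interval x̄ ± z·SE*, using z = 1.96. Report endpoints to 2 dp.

Mean of replicates = 54.6500; sum of squared deviations = 71.3250; SE* = √(71.3250/9) = 2.8151
Margin = 1.96 × 2.8151 = 5.518
Interval: 54.0 ± 5.518

(48.48, 59.52)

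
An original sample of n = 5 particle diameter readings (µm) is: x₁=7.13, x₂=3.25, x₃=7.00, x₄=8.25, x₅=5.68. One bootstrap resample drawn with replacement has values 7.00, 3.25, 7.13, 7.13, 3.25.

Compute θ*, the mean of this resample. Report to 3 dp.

θ* = 5.552

Mean = (7.00 + 3.25 + 7.13 + 7.13 + 3.25) / 5 = 27.760 / 5 = 5.552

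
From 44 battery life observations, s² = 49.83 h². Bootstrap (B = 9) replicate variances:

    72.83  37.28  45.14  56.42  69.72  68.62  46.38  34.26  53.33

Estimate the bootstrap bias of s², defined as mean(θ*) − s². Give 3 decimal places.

bias = +3.946

mean(θ*) = (72.83 + 37.28 + 45.14 + 56.42 + 69.72 + 68.62 + 46.38 + 34.26 + 53.33) / 9 = 53.7756
bias = 53.7756 − 49.83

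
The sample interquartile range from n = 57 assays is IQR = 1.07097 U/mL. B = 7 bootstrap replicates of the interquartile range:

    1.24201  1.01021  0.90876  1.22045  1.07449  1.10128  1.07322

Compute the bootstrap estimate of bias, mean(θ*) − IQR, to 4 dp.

bias = +0.0191

mean(θ*) = (1.24201 + 1.01021 + 0.90876 + 1.22045 + 1.07449 + 1.10128 + 1.07322) / 7 = 1.09006
bias = 1.09006 − 1.07097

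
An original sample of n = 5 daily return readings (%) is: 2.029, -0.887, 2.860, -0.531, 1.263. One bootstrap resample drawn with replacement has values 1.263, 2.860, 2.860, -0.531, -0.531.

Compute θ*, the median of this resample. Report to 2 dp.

Sorted: -0.531, -0.531, 1.263, 2.860, 2.860
Median = middle value = 1.26

θ* = 1.26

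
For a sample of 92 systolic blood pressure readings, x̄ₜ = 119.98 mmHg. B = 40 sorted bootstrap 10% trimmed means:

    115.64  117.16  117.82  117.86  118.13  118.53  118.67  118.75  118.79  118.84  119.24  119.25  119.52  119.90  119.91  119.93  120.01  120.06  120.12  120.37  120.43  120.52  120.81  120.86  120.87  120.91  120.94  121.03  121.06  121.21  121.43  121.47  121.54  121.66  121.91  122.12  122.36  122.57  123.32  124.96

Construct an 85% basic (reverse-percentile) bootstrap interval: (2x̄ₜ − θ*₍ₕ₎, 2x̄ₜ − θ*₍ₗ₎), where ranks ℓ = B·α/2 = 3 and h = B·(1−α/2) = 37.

Percentile endpoints at ranks 3 and 37: θ*₍3₎ = 117.82, θ*₍37₎ = 122.36.
Basic interval reflects these around x̄ₜ:
  lower = 2 × 119.98 − 122.36 = 117.60
  upper = 2 × 119.98 − 117.82 = 122.14

(117.60, 122.14)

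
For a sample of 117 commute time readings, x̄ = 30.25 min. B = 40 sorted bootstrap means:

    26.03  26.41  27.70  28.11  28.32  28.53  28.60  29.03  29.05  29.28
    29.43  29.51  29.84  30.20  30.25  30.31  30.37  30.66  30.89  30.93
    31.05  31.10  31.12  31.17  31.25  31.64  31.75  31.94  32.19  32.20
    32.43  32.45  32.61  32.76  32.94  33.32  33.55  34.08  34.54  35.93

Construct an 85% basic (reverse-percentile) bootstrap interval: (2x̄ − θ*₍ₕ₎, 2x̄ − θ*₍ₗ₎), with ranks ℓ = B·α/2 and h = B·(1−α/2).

Percentile endpoints at ranks 3 and 37: θ*₍3₎ = 27.70, θ*₍37₎ = 33.55.
Basic interval reflects these around x̄:
  lower = 2 × 30.25 − 33.55 = 26.95
  upper = 2 × 30.25 − 27.70 = 32.80

(26.95, 32.80)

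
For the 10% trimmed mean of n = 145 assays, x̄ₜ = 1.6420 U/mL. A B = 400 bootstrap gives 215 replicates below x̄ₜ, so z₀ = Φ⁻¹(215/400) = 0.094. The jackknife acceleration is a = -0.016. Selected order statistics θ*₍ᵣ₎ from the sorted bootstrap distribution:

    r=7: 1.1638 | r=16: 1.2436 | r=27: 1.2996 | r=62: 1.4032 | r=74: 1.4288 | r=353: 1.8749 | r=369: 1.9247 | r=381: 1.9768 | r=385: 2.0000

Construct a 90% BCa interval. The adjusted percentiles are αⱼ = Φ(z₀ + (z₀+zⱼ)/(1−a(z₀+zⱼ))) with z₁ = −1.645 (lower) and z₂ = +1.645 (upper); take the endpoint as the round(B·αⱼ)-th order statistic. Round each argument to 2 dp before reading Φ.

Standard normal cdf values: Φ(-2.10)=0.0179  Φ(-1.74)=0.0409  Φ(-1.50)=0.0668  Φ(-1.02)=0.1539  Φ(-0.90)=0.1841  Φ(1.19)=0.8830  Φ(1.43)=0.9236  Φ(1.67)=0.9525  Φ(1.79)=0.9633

(1.2996, 2.0000)

Lower: z₀ + z₁ = 0.094 + (-1.645) = -1.551; 1 − a(z₀+z₁) = 1 − (-0.016)(-1.551) = 0.9752; argument = 0.094 + (-1.551)/0.9752 = -1.4965 → -1.50.
α₁ = Φ(-1.50) = 0.0668; rank = round(400 × 0.0668) = 27; θ*₍27₎ = 1.2996.
Upper: z₀ + z₂ = 1.739; 1 − a(z₀+z₂) = 1.0278; argument = 1.7859 → 1.79; α₂ = 0.9633; rank = 385; θ*₍385₎ = 2.0000.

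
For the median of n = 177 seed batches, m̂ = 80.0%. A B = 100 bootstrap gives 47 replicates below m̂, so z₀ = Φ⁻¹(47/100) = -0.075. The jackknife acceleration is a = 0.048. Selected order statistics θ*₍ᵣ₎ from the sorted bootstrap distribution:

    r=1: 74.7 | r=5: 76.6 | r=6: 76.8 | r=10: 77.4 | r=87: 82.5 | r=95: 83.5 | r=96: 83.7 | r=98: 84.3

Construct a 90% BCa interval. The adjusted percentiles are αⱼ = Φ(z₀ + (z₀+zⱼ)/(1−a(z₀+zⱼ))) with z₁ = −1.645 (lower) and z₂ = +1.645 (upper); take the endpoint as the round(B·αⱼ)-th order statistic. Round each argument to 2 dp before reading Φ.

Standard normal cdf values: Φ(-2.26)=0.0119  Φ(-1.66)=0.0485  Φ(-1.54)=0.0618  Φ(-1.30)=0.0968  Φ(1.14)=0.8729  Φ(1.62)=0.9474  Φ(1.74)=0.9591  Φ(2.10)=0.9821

(76.6, 83.5)

Lower: z₀ + z₁ = -0.075 + (-1.645) = -1.720; 1 − a(z₀+z₁) = 1 − (0.048)(-1.720) = 1.0826; argument = -0.075 + (-1.720)/1.0826 = -1.6638 → -1.66.
α₁ = Φ(-1.66) = 0.0485; rank = round(100 × 0.0485) = 5; θ*₍5₎ = 76.6.
Upper: z₀ + z₂ = 1.570; 1 − a(z₀+z₂) = 0.9246; argument = 1.6230 → 1.62; α₂ = 0.9474; rank = 95; θ*₍95₎ = 83.5.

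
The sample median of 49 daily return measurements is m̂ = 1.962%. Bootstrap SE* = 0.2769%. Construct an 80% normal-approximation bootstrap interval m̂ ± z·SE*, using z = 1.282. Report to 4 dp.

(1.6070, 2.3170)

Margin = 1.282 × 0.2769 = 0.35499
Interval: 1.962 ± 0.35499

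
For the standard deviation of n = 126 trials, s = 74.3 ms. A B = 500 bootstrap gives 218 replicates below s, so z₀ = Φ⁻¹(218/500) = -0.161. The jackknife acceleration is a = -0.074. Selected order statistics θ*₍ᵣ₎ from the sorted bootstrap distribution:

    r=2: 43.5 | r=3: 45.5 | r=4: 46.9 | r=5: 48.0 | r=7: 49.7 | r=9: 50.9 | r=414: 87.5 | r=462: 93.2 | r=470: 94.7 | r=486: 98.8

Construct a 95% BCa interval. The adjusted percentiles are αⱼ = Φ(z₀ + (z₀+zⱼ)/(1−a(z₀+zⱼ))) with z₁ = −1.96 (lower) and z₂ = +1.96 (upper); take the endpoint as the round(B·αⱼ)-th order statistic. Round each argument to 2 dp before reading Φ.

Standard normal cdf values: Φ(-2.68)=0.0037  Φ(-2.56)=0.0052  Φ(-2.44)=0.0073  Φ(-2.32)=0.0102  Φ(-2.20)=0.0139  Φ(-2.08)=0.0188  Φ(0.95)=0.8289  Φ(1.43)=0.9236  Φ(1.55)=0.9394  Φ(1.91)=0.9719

(43.5, 93.2)

Lower: z₀ + z₁ = -0.161 + (-1.960) = -2.121; 1 − a(z₀+z₁) = 1 − (-0.074)(-2.121) = 0.8430; argument = -0.161 + (-2.121)/0.8430 = -2.6769 → -2.68.
α₁ = Φ(-2.68) = 0.0037; rank = round(500 × 0.0037) = 2; θ*₍2₎ = 43.5.
Upper: z₀ + z₂ = 1.799; 1 − a(z₀+z₂) = 1.1331; argument = 1.4266 → 1.43; α₂ = 0.9236; rank = 462; θ*₍462₎ = 93.2.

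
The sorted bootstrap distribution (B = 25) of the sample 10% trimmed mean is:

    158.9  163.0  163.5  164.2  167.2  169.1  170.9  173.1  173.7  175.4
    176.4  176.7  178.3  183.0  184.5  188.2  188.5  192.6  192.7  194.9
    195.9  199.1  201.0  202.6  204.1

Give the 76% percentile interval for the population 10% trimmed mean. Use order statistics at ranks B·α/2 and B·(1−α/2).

α = 0.24; lower rank = 25 × 0.120 = 3; upper rank = 25 × 0.880 = 22.
The 3rd smallest replicate is 163.5; the 22nd is 199.1.

(163.5, 199.1)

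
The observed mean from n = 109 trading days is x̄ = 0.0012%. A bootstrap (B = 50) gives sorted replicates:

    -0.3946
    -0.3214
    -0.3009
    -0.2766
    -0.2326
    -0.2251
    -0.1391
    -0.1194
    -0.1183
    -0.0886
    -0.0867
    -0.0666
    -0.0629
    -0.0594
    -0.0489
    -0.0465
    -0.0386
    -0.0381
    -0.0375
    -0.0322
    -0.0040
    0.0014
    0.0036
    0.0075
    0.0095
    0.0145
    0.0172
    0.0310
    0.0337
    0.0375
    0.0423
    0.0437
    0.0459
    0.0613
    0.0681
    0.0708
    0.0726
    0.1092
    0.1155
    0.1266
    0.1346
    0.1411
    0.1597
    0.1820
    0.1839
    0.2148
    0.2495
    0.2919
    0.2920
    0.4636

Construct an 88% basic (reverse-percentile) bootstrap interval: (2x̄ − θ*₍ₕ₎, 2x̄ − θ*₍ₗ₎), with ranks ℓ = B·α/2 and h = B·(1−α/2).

(-0.2471, 0.3033)

Percentile endpoints at ranks 3 and 47: θ*₍3₎ = -0.3009, θ*₍47₎ = 0.2495.
Basic interval reflects these around x̄:
  lower = 2 × 0.0012 − 0.2495 = -0.2471
  upper = 2 × 0.0012 − -0.3009 = 0.3033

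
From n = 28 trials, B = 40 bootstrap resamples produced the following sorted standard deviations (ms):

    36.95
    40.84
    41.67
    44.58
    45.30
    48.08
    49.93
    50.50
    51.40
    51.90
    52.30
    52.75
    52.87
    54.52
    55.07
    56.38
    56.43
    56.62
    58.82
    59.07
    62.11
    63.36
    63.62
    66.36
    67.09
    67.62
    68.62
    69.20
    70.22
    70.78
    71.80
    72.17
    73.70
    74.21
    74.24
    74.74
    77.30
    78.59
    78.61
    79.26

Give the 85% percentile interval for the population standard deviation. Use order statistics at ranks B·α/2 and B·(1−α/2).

(41.67, 77.30)

α = 0.15; lower rank = 40 × 0.075 = 3; upper rank = 40 × 0.925 = 37.
The 3rd smallest replicate is 41.67; the 37th is 77.30.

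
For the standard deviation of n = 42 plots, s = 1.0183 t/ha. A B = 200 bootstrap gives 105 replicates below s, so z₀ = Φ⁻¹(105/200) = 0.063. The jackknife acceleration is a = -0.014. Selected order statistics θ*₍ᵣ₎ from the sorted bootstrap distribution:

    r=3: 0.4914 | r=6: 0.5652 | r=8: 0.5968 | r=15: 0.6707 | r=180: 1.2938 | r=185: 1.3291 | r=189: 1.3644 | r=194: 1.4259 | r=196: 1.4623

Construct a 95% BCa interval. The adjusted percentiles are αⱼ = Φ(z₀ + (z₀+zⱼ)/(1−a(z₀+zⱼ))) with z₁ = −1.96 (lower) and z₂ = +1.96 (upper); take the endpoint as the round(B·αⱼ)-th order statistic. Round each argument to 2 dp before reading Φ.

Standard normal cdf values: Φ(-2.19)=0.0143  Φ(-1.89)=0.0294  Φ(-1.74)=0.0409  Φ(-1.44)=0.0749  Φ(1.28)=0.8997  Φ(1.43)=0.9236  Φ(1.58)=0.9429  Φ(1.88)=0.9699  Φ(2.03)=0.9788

Lower: z₀ + z₁ = 0.063 + (-1.960) = -1.897; 1 − a(z₀+z₁) = 1 − (-0.014)(-1.897) = 0.9734; argument = 0.063 + (-1.897)/0.9734 = -1.8858 → -1.89.
α₁ = Φ(-1.89) = 0.0294; rank = round(200 × 0.0294) = 6; θ*₍6₎ = 0.5652.
Upper: z₀ + z₂ = 2.023; 1 − a(z₀+z₂) = 1.0283; argument = 2.0303 → 2.03; α₂ = 0.9788; rank = 196; θ*₍196₎ = 1.4623.

(0.5652, 1.4623)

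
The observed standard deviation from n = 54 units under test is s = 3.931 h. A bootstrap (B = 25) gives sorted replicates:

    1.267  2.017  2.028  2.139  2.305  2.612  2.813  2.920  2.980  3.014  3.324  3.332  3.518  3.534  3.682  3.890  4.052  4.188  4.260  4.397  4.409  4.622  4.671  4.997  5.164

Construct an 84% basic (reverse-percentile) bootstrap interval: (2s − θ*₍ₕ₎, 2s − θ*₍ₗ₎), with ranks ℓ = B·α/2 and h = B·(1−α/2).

Percentile endpoints at ranks 2 and 23: θ*₍2₎ = 2.017, θ*₍23₎ = 4.671.
Basic interval reflects these around s:
  lower = 2 × 3.931 − 4.671 = 3.191
  upper = 2 × 3.931 − 2.017 = 5.845

(3.191, 5.845)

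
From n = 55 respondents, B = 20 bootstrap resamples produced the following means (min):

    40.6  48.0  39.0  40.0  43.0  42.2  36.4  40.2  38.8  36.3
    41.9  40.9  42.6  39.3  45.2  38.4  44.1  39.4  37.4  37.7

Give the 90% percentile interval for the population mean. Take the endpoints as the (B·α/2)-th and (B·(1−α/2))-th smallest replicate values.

(36.3, 45.2)

Sorted replicates: 36.3, 36.4, 37.4, 37.7, 38.4, 38.8, 39.0, 39.3, 39.4, 40.0, 40.2, 40.6, 40.9, 41.9, 42.2, 42.6, 43.0, 44.1, 45.2, 48.0
α = 0.10; lower rank = 20 × 0.050 = 1; upper rank = 20 × 0.950 = 19.
The 1st smallest replicate is 36.3; the 19th is 45.2.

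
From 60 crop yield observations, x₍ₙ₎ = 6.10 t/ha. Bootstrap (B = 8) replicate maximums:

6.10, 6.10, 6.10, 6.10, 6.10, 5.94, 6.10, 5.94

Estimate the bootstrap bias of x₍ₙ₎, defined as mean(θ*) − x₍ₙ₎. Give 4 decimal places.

mean(θ*) = (6.10 + 6.10 + 6.10 + 6.10 + 6.10 + 5.94 + 6.10 + 5.94) / 8 = 6.06000
bias = 6.06000 − 6.10

bias = −0.0400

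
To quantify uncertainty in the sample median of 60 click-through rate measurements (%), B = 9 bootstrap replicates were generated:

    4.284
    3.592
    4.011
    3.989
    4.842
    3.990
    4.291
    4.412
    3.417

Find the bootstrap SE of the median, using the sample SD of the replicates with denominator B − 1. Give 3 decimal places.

Bootstrap SE is the standard deviation of the 9 replicate medians.
Mean of replicates: (4.284 + 3.592 + 4.011 + 3.989 + 4.842 + 3.990 + 4.291 + 4.412 + 3.417) / 9 = 36.8280 / 9 = 4.0920
Sum of squared deviations: (+0.1920)² + (−0.5000)² + (−0.0810)² + (−0.1030)² + (+0.7500)² + (−0.1020)² + (+0.1990)² + (+0.3200)² + (−0.6750)² = 1.4746
Variance = 1.4746 / 8 = 0.1843
SE* = √0.1843

SE* = 0.429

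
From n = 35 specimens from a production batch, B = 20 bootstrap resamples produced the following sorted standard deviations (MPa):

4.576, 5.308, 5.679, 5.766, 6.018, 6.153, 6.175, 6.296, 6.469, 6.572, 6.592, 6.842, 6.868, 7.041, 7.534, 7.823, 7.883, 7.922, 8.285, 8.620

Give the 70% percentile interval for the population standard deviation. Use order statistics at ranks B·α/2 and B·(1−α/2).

(5.679, 7.883)

α = 0.30; lower rank = 20 × 0.150 = 3; upper rank = 20 × 0.850 = 17.
The 3rd smallest replicate is 5.679; the 17th is 7.883.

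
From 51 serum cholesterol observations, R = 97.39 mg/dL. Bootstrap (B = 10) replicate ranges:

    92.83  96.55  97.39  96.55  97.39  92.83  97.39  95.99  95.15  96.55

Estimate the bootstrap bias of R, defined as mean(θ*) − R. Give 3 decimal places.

mean(θ*) = (92.83 + 96.55 + 97.39 + 96.55 + 97.39 + 92.83 + 97.39 + 95.99 + 95.15 + 96.55) / 10 = 95.8620
bias = 95.8620 − 97.39

bias = −1.528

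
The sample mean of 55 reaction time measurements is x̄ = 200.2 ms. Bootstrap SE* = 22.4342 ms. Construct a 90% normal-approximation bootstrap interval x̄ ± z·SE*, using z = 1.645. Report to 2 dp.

Margin = 1.645 × 22.4342 = 36.904
Interval: 200.2 ± 36.904

(163.30, 237.10)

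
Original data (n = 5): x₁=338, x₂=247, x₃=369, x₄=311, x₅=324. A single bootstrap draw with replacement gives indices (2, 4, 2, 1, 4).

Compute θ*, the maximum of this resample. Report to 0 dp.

Resample values: 247, 311, 247, 338, 311.
Maximum = 338

θ* = 338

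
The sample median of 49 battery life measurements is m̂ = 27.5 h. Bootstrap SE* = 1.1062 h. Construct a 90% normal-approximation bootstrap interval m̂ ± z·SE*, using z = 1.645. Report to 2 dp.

Margin = 1.645 × 1.1062 = 1.820
Interval: 27.5 ± 1.820

(25.68, 29.32)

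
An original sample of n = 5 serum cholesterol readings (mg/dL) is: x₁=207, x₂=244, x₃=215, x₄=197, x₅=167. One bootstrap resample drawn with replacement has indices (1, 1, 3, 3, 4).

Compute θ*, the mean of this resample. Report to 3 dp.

θ* = 208.200

Resample values: 207, 207, 215, 215, 197.
Mean = (207 + 207 + 215 + 215 + 197) / 5 = 1041.0 / 5 = 208.200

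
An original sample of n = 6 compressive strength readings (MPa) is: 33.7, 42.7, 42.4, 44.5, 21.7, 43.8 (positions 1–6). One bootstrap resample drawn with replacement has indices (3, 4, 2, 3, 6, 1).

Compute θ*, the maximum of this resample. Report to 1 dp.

Resample values: 42.4, 44.5, 42.7, 42.4, 43.8, 33.7.
Maximum = 44.5

θ* = 44.5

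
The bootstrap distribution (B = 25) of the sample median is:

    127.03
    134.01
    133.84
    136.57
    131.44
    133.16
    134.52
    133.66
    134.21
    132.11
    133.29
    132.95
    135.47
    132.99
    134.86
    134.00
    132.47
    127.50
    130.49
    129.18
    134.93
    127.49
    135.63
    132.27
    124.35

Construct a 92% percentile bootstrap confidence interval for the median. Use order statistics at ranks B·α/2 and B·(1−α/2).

(124.35, 135.63)

Sorted replicates: 124.35, 127.03, 127.49, 127.50, 129.18, 130.49, 131.44, 132.11, 132.27, 132.47, 132.95, 132.99, 133.16, 133.29, 133.66, 133.84, 134.00, 134.01, 134.21, 134.52, 134.86, 134.93, 135.47, 135.63, 136.57
α = 0.08; lower rank = 25 × 0.040 = 1; upper rank = 25 × 0.960 = 24.
The 1st smallest replicate is 124.35; the 24th is 135.63.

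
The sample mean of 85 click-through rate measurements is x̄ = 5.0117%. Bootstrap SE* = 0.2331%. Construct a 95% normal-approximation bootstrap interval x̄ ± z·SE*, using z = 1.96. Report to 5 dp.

(4.55482, 5.46858)

Margin = 1.96 × 0.2331 = 0.456876
Interval: 5.0117 ± 0.456876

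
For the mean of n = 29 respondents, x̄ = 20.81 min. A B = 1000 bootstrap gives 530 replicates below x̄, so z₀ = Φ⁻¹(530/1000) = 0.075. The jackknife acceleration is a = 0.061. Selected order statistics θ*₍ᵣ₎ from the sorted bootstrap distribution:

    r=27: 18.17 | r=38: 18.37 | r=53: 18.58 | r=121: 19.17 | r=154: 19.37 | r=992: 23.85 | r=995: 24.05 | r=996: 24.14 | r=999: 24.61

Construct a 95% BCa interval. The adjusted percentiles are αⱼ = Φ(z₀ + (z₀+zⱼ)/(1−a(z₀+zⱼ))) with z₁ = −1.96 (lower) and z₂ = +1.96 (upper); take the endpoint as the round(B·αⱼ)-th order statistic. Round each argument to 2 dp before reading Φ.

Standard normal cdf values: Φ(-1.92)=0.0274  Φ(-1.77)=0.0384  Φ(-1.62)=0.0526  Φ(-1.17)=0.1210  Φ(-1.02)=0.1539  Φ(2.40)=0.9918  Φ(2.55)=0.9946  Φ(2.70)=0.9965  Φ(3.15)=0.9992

Lower: z₀ + z₁ = 0.075 + (-1.960) = -1.885; 1 − a(z₀+z₁) = 1 − (0.061)(-1.885) = 1.1150; argument = 0.075 + (-1.885)/1.1150 = -1.6156 → -1.62.
α₁ = Φ(-1.62) = 0.0526; rank = round(1000 × 0.0526) = 53; θ*₍53₎ = 18.58.
Upper: z₀ + z₂ = 2.035; 1 − a(z₀+z₂) = 0.8759; argument = 2.3984 → 2.40; α₂ = 0.9918; rank = 992; θ*₍992₎ = 23.85.

(18.58, 23.85)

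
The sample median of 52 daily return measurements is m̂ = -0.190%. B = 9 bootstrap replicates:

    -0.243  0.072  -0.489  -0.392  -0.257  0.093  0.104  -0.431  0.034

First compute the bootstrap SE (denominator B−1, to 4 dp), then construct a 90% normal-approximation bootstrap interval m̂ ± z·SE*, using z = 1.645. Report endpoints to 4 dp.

(-0.5914, 0.2114)

Mean of replicates = -0.1677; sum of squared deviations = 0.4764; SE* = √(0.4764/8) = 0.2440
Margin = 1.645 × 0.2440 = 0.40138
Interval: -0.190 ± 0.40138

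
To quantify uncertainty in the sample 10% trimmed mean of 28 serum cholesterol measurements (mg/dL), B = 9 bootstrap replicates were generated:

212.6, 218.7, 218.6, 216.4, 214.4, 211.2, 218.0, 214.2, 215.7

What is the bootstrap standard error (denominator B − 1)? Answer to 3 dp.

SE* = 2.663

Bootstrap SE is the standard deviation of the 9 replicate 10% trimmed means.
Mean of replicates: (212.6 + 218.7 + 218.6 + 216.4 + 214.4 + 211.2 + 218.0 + 214.2 + 215.7) / 9 = 1939.8000 / 9 = 215.5333
Sum of squared deviations: (−2.9333)² + (+3.1667)² + (+3.0667)² + (+0.8667)² + (−1.1333)² + (−4.3333)² + (+2.4667)² + (−1.3333)² + (+0.1667)² = 56.7400
Variance = 56.7400 / 8 = 7.0925
SE* = √7.0925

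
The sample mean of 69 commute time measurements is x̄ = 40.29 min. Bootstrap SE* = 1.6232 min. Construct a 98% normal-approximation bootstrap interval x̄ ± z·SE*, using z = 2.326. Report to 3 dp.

Margin = 2.326 × 1.6232 = 3.7756
Interval: 40.29 ± 3.7756

(36.514, 44.066)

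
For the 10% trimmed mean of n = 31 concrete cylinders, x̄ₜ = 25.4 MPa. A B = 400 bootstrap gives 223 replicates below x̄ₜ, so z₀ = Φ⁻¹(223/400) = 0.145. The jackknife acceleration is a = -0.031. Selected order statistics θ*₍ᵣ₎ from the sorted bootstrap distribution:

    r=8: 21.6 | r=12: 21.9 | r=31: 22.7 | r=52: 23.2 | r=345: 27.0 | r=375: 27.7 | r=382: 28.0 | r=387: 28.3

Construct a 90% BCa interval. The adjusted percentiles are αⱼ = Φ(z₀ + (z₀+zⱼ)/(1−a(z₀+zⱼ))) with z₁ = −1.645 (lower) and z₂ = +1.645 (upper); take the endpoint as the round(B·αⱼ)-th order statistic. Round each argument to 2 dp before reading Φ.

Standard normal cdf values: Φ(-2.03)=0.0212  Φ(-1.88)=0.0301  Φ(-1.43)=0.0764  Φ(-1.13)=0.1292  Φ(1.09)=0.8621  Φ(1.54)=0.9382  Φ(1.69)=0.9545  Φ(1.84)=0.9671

Lower: z₀ + z₁ = 0.145 + (-1.645) = -1.500; 1 − a(z₀+z₁) = 1 − (-0.031)(-1.500) = 0.9535; argument = 0.145 + (-1.500)/0.9535 = -1.4282 → -1.43.
α₁ = Φ(-1.43) = 0.0764; rank = round(400 × 0.0764) = 31; θ*₍31₎ = 22.7.
Upper: z₀ + z₂ = 1.790; 1 − a(z₀+z₂) = 1.0555; argument = 1.8409 → 1.84; α₂ = 0.9671; rank = 387; θ*₍387₎ = 28.3.

(22.7, 28.3)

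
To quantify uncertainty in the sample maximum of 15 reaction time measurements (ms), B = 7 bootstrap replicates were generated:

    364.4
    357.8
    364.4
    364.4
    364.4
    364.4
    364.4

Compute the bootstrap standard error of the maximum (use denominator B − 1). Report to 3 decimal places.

SE* = 2.495

Bootstrap SE is the standard deviation of the 7 replicate maximums.
Mean of replicates: (364.4 + 357.8 + 364.4 + 364.4 + 364.4 + 364.4 + 364.4) / 7 = 2544.2000 / 7 = 363.4571
Sum of squared deviations: (+0.9429)² + (−5.6571)² + (+0.9429)² + (+0.9429)² + (+0.9429)² + (+0.9429)² + (+0.9429)² = 37.3371
Variance = 37.3371 / 6 = 6.2229
SE* = √6.2229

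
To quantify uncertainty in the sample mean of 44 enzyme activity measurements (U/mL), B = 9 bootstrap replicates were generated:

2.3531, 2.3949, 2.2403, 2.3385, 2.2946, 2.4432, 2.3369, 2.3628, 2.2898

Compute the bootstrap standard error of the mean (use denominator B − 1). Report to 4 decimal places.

Bootstrap SE is the standard deviation of the 9 replicate means.
Mean of replicates: (2.3531 + 2.3949 + 2.2403 + 2.3385 + 2.2946 + 2.4432 + 2.3369 + 2.3628 + 2.2898) / 9 = 21.05410 / 9 = 2.33934
Sum of squared deviations: (+0.01376)² + (+0.05556)² + (−0.09904)² + (−0.00084)² + (−0.04474)² + (+0.10386)² + (−0.00244)² + (+0.02346)² + (−0.04954)² = 0.02888
Variance = 0.02888 / 8 = 0.00361
SE* = √0.00361

SE* = 0.0601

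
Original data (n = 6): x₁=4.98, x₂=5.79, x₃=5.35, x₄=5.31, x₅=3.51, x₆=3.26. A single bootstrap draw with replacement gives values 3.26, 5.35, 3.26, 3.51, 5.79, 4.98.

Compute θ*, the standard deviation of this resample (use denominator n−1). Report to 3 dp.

Mean = 4.3583; sum of squared deviations = 6.5519
s² = 6.5519 / 5 = 1.3104
s = √1.3104 = 1.145

θ* = 1.145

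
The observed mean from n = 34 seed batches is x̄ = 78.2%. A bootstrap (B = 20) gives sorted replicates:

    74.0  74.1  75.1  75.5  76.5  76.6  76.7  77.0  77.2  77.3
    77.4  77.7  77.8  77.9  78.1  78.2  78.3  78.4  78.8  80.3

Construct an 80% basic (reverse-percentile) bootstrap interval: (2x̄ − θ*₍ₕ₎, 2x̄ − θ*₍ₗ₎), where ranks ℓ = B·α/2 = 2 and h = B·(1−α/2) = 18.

Percentile endpoints at ranks 2 and 18: θ*₍2₎ = 74.1, θ*₍18₎ = 78.4.
Basic interval reflects these around x̄:
  lower = 2 × 78.2 − 78.4 = 78.0
  upper = 2 × 78.2 − 74.1 = 82.3

(78.0, 82.3)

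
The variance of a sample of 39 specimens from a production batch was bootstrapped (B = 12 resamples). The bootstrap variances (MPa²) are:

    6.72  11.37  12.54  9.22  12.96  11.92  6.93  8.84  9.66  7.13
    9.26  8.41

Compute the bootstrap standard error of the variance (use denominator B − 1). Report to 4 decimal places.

SE* = 2.1789

Bootstrap SE is the standard deviation of the 12 replicate variances.
Mean of replicates: (6.72 + 11.37 + 12.54 + 9.22 + 12.96 + 11.92 + 6.93 + 8.84 + 9.66 + 7.13 + 9.26 + 8.41) / 12 = 114.96000 / 12 = 9.58000
Sum of squared deviations: (−2.86000)² + (+1.79000)² + (+2.96000)² + (−0.36000)² + (+3.38000)² + (+2.34000)² + (−2.65000)² + (−0.74000)² + (+0.08000)² + (−2.45000)² + (−0.32000)² + (−1.17000)² = 52.22520
Variance = 52.22520 / 11 = 4.74775
SE* = √4.74775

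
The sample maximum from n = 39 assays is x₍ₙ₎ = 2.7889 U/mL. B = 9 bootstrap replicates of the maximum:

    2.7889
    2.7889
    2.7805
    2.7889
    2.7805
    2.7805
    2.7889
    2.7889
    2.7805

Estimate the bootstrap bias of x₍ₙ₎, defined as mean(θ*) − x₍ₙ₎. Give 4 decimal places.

bias = −0.0037

mean(θ*) = (2.7889 + 2.7889 + 2.7805 + 2.7889 + 2.7805 + 2.7805 + 2.7889 + 2.7889 + 2.7805) / 9 = 2.78517
bias = 2.78517 − 2.7889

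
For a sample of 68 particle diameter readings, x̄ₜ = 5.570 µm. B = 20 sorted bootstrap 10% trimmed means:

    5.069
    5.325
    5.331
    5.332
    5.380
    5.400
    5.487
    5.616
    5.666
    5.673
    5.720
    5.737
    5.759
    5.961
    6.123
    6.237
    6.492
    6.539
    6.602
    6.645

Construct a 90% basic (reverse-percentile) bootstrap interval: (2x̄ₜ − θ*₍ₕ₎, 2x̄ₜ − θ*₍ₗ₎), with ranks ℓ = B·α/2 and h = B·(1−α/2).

(4.538, 6.071)

Percentile endpoints at ranks 1 and 19: θ*₍1₎ = 5.069, θ*₍19₎ = 6.602.
Basic interval reflects these around x̄ₜ:
  lower = 2 × 5.570 − 6.602 = 4.538
  upper = 2 × 5.570 − 5.069 = 6.071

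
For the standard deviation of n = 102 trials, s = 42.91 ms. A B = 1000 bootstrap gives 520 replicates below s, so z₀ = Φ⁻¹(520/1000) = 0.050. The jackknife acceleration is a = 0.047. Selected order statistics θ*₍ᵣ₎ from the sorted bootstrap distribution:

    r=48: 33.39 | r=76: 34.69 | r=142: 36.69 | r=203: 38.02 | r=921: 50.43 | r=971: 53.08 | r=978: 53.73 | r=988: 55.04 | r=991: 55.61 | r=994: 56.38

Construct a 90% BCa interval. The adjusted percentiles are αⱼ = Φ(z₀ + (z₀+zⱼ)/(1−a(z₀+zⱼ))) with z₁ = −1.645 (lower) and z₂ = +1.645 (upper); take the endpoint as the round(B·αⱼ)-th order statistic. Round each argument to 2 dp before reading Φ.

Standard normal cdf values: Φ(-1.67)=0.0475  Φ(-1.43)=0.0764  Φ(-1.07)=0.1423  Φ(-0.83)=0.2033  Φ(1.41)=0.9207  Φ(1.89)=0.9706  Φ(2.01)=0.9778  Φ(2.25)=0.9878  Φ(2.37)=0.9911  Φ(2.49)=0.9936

(34.69, 53.08)

Lower: z₀ + z₁ = 0.050 + (-1.645) = -1.595; 1 − a(z₀+z₁) = 1 − (0.047)(-1.595) = 1.0750; argument = 0.050 + (-1.595)/1.0750 = -1.4338 → -1.43.
α₁ = Φ(-1.43) = 0.0764; rank = round(1000 × 0.0764) = 76; θ*₍76₎ = 34.69.
Upper: z₀ + z₂ = 1.695; 1 − a(z₀+z₂) = 0.9203; argument = 1.8917 → 1.89; α₂ = 0.9706; rank = 971; θ*₍971₎ = 53.08.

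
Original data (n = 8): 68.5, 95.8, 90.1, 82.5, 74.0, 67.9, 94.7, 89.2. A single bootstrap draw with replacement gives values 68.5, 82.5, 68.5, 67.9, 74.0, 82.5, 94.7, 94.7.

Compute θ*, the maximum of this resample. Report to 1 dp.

Maximum = 94.7

θ* = 94.7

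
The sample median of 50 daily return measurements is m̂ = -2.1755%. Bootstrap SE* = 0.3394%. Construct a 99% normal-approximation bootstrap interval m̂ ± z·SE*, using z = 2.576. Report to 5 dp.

Margin = 2.576 × 0.3394 = 0.874294
Interval: -2.1755 ± 0.874294

(-3.04979, -1.30121)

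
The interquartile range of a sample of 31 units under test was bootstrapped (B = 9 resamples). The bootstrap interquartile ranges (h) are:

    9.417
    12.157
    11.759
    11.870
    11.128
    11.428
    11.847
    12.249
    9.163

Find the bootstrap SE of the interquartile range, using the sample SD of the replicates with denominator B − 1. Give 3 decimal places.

SE* = 1.150

Bootstrap SE is the standard deviation of the 9 replicate interquartile ranges.
Mean of replicates: (9.417 + 12.157 + 11.759 + 11.870 + 11.128 + 11.428 + 11.847 + 12.249 + 9.163) / 9 = 101.0180 / 9 = 11.2242
Sum of squared deviations: (−1.8072)² + (+0.9328)² + (+0.5348)² + (+0.6458)² + (−0.0962)² + (+0.2038)² + (+0.6228)² + (+1.0248)² + (−2.0612)² = 10.5766
Variance = 10.5766 / 8 = 1.3221
SE* = √1.3221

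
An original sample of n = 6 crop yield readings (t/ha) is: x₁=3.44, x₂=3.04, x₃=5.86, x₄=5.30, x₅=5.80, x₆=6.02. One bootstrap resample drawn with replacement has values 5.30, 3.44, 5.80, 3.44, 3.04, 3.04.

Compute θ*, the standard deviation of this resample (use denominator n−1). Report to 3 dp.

Mean = 4.0100; sum of squared deviations = 7.3998
s² = 7.3998 / 5 = 1.4800
s = √1.4800 = 1.217

θ* = 1.217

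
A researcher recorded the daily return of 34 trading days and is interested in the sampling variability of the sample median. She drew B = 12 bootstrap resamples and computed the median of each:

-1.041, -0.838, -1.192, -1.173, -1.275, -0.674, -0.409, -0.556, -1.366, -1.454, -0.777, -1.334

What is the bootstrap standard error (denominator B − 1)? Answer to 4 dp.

Bootstrap SE is the standard deviation of the 12 replicate medians.
Mean of replicates: ((-1.041) + (-0.838) + (-1.192) + (-1.173) + (-1.275) + (-0.674) + (-0.409) + (-0.556) + (-1.366) + (-1.454) + (-0.777) + (-1.334)) / 12 = -12.08900 / 12 = -1.00742
Sum of squared deviations: (−0.03358)² + (+0.16942)² + (−0.18458)² + (−0.16558)² + (−0.26758)² + (+0.33342)² + (+0.59842)² + (+0.45142)² + (−0.35858)² + (−0.44658)² + (+0.23042)² + (−0.32658)² = 1.32373
Variance = 1.32373 / 11 = 0.12034
SE* = √0.12034

SE* = 0.3469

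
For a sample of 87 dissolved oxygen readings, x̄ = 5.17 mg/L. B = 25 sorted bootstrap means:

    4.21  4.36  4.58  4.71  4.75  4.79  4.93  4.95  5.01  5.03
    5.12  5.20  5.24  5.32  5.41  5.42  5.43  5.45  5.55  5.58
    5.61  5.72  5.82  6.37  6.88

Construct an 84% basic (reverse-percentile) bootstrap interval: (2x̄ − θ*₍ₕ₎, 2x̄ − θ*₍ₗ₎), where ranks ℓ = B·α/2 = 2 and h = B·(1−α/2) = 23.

(4.52, 5.98)

Percentile endpoints at ranks 2 and 23: θ*₍2₎ = 4.36, θ*₍23₎ = 5.82.
Basic interval reflects these around x̄:
  lower = 2 × 5.17 − 5.82 = 4.52
  upper = 2 × 5.17 − 4.36 = 5.98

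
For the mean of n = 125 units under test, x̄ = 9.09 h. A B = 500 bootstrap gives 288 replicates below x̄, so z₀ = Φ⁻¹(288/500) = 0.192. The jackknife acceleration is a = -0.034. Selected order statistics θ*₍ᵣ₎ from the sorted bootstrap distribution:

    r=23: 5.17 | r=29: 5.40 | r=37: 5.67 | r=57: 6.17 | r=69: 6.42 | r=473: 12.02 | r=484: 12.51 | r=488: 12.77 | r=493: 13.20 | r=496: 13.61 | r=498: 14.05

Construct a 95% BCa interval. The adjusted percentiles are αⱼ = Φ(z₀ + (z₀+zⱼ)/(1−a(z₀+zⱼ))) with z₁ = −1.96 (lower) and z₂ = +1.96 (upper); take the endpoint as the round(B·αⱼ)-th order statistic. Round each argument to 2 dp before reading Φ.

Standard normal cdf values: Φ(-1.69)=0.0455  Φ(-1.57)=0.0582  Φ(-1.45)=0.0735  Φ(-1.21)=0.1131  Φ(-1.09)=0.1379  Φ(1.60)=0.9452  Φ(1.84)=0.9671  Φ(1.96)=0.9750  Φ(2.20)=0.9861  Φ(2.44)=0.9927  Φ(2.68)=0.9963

(5.17, 13.20)

Lower: z₀ + z₁ = 0.192 + (-1.960) = -1.768; 1 − a(z₀+z₁) = 1 − (-0.034)(-1.768) = 0.9399; argument = 0.192 + (-1.768)/0.9399 = -1.6891 → -1.69.
α₁ = Φ(-1.69) = 0.0455; rank = round(500 × 0.0455) = 23; θ*₍23₎ = 5.17.
Upper: z₀ + z₂ = 2.152; 1 − a(z₀+z₂) = 1.0732; argument = 2.1973 → 2.20; α₂ = 0.9861; rank = 493; θ*₍493₎ = 13.20.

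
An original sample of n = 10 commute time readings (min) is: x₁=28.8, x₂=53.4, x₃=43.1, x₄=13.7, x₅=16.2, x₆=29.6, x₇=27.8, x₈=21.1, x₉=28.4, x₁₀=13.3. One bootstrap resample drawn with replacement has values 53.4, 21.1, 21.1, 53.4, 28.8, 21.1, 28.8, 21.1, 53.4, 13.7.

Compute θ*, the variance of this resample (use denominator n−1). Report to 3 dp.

θ* = 244.757

Mean = 31.5900; sum of squared deviations = 2202.8090
s² = 2202.8090 / 9 = 244.7566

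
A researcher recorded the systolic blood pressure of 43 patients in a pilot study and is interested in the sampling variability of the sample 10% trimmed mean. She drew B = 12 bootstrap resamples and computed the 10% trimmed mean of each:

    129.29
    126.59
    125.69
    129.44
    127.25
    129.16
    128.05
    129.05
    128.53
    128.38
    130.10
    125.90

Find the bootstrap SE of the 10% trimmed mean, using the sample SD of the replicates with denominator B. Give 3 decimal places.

SE* = 1.389

Bootstrap SE is the standard deviation of the 12 replicate 10% trimmed means.
Mean of replicates: (129.29 + 126.59 + 125.69 + 129.44 + 127.25 + 129.16 + 128.05 + 129.05 + 128.53 + 128.38 + 130.10 + 125.90) / 12 = 1537.4300 / 12 = 128.1192
Sum of squared deviations: (+1.1708)² + (−1.5292)² + (−2.4292)² + (+1.3208)² + (−0.8692)² + (+1.0408)² + (−0.0692)² + (+0.9308)² + (+0.4108)² + (+0.2608)² + (+1.9808)² + (−2.2192)² = 23.1499
Variance = 23.1499 / 12 = 1.9292
SE* = √1.9292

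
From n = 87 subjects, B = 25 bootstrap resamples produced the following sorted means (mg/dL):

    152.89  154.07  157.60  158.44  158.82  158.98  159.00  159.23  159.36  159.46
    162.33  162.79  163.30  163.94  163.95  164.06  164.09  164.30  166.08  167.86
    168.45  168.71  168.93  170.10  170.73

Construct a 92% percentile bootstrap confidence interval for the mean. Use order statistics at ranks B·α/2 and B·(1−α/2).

(152.89, 170.10)

α = 0.08; lower rank = 25 × 0.040 = 1; upper rank = 25 × 0.960 = 24.
The 1st smallest replicate is 152.89; the 24th is 170.10.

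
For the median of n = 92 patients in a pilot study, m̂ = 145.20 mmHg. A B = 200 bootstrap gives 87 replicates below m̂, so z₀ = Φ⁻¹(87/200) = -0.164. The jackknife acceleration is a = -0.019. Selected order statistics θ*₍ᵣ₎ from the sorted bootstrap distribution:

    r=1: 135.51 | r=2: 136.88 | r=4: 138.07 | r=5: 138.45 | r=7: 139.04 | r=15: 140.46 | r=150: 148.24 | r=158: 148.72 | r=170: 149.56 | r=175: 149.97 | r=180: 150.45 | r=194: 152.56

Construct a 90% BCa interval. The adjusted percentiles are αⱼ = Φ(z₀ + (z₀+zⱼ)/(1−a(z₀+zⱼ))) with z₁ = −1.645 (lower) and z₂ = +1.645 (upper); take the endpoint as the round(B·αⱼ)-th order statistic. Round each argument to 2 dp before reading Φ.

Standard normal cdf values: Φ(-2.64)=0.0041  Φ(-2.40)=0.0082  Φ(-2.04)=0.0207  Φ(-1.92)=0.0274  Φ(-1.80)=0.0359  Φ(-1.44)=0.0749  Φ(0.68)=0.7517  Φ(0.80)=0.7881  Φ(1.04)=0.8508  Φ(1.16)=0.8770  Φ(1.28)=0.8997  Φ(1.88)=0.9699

Lower: z₀ + z₁ = -0.164 + (-1.645) = -1.809; 1 − a(z₀+z₁) = 1 − (-0.019)(-1.809) = 0.9656; argument = -0.164 + (-1.809)/0.9656 = -2.0374 → -2.04.
α₁ = Φ(-2.04) = 0.0207; rank = round(200 × 0.0207) = 4; θ*₍4₎ = 138.07.
Upper: z₀ + z₂ = 1.481; 1 − a(z₀+z₂) = 1.0281; argument = 1.2765 → 1.28; α₂ = 0.8997; rank = 180; θ*₍180₎ = 150.45.

(138.07, 150.45)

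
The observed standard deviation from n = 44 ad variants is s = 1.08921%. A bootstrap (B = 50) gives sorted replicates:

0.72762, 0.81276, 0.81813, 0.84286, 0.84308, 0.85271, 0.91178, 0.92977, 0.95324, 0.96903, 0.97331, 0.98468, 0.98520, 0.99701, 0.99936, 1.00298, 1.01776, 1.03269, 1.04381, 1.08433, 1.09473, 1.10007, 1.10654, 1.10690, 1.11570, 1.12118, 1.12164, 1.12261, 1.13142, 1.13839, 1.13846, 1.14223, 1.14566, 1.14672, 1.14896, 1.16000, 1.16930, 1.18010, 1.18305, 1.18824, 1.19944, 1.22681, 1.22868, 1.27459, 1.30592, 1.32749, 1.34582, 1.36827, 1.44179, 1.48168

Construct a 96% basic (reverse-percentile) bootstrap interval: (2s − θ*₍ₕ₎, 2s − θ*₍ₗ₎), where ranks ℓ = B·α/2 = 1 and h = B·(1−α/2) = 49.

Percentile endpoints at ranks 1 and 49: θ*₍1₎ = 0.72762, θ*₍49₎ = 1.44179.
Basic interval reflects these around s:
  lower = 2 × 1.08921 − 1.44179 = 0.73663
  upper = 2 × 1.08921 − 0.72762 = 1.45080

(0.73663, 1.45080)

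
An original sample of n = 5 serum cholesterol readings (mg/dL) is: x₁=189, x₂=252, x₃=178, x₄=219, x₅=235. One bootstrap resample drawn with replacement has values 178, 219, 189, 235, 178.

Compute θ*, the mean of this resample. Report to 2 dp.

Mean = (178 + 219 + 189 + 235 + 178) / 5 = 999.0 / 5 = 199.80

θ* = 199.80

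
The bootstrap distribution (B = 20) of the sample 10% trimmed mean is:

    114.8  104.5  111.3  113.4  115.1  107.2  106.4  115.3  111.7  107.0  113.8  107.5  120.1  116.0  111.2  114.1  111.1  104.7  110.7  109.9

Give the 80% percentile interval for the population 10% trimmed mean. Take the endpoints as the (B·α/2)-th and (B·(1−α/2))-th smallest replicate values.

(104.7, 115.3)

Sorted replicates: 104.5, 104.7, 106.4, 107.0, 107.2, 107.5, 109.9, 110.7, 111.1, 111.2, 111.3, 111.7, 113.4, 113.8, 114.1, 114.8, 115.1, 115.3, 116.0, 120.1
α = 0.20; lower rank = 20 × 0.100 = 2; upper rank = 20 × 0.900 = 18.
The 2nd smallest replicate is 104.7; the 18th is 115.3.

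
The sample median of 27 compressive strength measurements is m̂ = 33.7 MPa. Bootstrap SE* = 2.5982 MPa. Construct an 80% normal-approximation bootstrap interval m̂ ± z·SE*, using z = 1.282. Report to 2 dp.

Margin = 1.282 × 2.5982 = 3.331
Interval: 33.7 ± 3.331

(30.37, 37.03)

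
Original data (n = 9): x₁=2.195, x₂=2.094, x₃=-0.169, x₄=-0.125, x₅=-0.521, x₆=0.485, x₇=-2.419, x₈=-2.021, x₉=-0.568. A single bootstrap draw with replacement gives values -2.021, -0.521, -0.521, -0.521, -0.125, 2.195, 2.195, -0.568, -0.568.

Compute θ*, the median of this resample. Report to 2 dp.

θ* = -0.52

Sorted: -2.021, -0.568, -0.568, -0.521, -0.521, -0.521, -0.125, 2.195, 2.195
Median = middle value = -0.52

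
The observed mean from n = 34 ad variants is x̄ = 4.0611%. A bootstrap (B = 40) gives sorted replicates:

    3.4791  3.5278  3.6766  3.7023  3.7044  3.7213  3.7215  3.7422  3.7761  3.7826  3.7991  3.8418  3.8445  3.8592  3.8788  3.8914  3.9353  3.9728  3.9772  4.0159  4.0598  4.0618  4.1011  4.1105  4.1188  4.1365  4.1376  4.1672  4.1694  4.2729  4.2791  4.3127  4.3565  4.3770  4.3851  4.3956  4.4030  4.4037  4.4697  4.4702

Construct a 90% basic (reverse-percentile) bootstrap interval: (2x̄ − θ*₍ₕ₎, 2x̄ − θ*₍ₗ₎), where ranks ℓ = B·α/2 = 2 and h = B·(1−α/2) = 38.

(3.7185, 4.5944)

Percentile endpoints at ranks 2 and 38: θ*₍2₎ = 3.5278, θ*₍38₎ = 4.4037.
Basic interval reflects these around x̄:
  lower = 2 × 4.0611 − 4.4037 = 3.7185
  upper = 2 × 4.0611 − 3.5278 = 4.5944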